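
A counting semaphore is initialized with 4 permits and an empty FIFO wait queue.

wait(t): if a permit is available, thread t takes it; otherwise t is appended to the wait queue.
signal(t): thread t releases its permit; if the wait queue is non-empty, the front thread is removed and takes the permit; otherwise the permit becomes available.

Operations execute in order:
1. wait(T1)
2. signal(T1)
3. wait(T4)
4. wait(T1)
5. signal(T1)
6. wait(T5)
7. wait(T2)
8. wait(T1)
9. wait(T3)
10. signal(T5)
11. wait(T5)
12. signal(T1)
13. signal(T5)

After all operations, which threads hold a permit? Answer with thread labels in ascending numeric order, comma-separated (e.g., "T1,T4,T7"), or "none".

Step 1: wait(T1) -> count=3 queue=[] holders={T1}
Step 2: signal(T1) -> count=4 queue=[] holders={none}
Step 3: wait(T4) -> count=3 queue=[] holders={T4}
Step 4: wait(T1) -> count=2 queue=[] holders={T1,T4}
Step 5: signal(T1) -> count=3 queue=[] holders={T4}
Step 6: wait(T5) -> count=2 queue=[] holders={T4,T5}
Step 7: wait(T2) -> count=1 queue=[] holders={T2,T4,T5}
Step 8: wait(T1) -> count=0 queue=[] holders={T1,T2,T4,T5}
Step 9: wait(T3) -> count=0 queue=[T3] holders={T1,T2,T4,T5}
Step 10: signal(T5) -> count=0 queue=[] holders={T1,T2,T3,T4}
Step 11: wait(T5) -> count=0 queue=[T5] holders={T1,T2,T3,T4}
Step 12: signal(T1) -> count=0 queue=[] holders={T2,T3,T4,T5}
Step 13: signal(T5) -> count=1 queue=[] holders={T2,T3,T4}
Final holders: T2,T3,T4

Answer: T2,T3,T4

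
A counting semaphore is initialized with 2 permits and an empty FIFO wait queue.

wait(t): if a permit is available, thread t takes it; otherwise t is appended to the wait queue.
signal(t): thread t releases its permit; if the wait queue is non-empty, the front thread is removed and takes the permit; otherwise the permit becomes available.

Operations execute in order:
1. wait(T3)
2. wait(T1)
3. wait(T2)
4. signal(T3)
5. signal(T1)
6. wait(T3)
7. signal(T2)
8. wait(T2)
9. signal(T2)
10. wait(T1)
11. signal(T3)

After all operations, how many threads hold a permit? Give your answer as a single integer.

Step 1: wait(T3) -> count=1 queue=[] holders={T3}
Step 2: wait(T1) -> count=0 queue=[] holders={T1,T3}
Step 3: wait(T2) -> count=0 queue=[T2] holders={T1,T3}
Step 4: signal(T3) -> count=0 queue=[] holders={T1,T2}
Step 5: signal(T1) -> count=1 queue=[] holders={T2}
Step 6: wait(T3) -> count=0 queue=[] holders={T2,T3}
Step 7: signal(T2) -> count=1 queue=[] holders={T3}
Step 8: wait(T2) -> count=0 queue=[] holders={T2,T3}
Step 9: signal(T2) -> count=1 queue=[] holders={T3}
Step 10: wait(T1) -> count=0 queue=[] holders={T1,T3}
Step 11: signal(T3) -> count=1 queue=[] holders={T1}
Final holders: {T1} -> 1 thread(s)

Answer: 1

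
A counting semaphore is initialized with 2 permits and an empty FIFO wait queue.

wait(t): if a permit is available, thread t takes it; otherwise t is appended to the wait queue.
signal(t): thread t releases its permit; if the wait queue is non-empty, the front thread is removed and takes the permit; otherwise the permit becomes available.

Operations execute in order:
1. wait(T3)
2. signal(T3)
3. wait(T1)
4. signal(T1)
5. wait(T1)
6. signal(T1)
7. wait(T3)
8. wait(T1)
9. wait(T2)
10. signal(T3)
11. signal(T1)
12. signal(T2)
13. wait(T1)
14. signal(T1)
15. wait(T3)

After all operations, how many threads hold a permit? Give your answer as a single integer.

Step 1: wait(T3) -> count=1 queue=[] holders={T3}
Step 2: signal(T3) -> count=2 queue=[] holders={none}
Step 3: wait(T1) -> count=1 queue=[] holders={T1}
Step 4: signal(T1) -> count=2 queue=[] holders={none}
Step 5: wait(T1) -> count=1 queue=[] holders={T1}
Step 6: signal(T1) -> count=2 queue=[] holders={none}
Step 7: wait(T3) -> count=1 queue=[] holders={T3}
Step 8: wait(T1) -> count=0 queue=[] holders={T1,T3}
Step 9: wait(T2) -> count=0 queue=[T2] holders={T1,T3}
Step 10: signal(T3) -> count=0 queue=[] holders={T1,T2}
Step 11: signal(T1) -> count=1 queue=[] holders={T2}
Step 12: signal(T2) -> count=2 queue=[] holders={none}
Step 13: wait(T1) -> count=1 queue=[] holders={T1}
Step 14: signal(T1) -> count=2 queue=[] holders={none}
Step 15: wait(T3) -> count=1 queue=[] holders={T3}
Final holders: {T3} -> 1 thread(s)

Answer: 1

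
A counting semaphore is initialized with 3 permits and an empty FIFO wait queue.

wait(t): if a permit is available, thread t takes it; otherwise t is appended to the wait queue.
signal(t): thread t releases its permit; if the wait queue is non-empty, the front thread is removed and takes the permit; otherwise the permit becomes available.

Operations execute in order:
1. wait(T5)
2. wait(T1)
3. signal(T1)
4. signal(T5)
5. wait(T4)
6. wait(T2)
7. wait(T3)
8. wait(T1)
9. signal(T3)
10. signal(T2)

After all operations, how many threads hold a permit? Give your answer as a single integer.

Answer: 2

Derivation:
Step 1: wait(T5) -> count=2 queue=[] holders={T5}
Step 2: wait(T1) -> count=1 queue=[] holders={T1,T5}
Step 3: signal(T1) -> count=2 queue=[] holders={T5}
Step 4: signal(T5) -> count=3 queue=[] holders={none}
Step 5: wait(T4) -> count=2 queue=[] holders={T4}
Step 6: wait(T2) -> count=1 queue=[] holders={T2,T4}
Step 7: wait(T3) -> count=0 queue=[] holders={T2,T3,T4}
Step 8: wait(T1) -> count=0 queue=[T1] holders={T2,T3,T4}
Step 9: signal(T3) -> count=0 queue=[] holders={T1,T2,T4}
Step 10: signal(T2) -> count=1 queue=[] holders={T1,T4}
Final holders: {T1,T4} -> 2 thread(s)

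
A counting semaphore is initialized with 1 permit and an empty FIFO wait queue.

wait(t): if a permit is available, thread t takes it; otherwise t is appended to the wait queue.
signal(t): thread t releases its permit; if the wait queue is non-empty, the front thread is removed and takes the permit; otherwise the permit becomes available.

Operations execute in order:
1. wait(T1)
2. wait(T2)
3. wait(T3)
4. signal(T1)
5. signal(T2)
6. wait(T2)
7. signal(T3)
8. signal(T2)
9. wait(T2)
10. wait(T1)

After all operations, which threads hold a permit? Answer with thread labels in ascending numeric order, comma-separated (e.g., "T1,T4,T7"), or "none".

Answer: T2

Derivation:
Step 1: wait(T1) -> count=0 queue=[] holders={T1}
Step 2: wait(T2) -> count=0 queue=[T2] holders={T1}
Step 3: wait(T3) -> count=0 queue=[T2,T3] holders={T1}
Step 4: signal(T1) -> count=0 queue=[T3] holders={T2}
Step 5: signal(T2) -> count=0 queue=[] holders={T3}
Step 6: wait(T2) -> count=0 queue=[T2] holders={T3}
Step 7: signal(T3) -> count=0 queue=[] holders={T2}
Step 8: signal(T2) -> count=1 queue=[] holders={none}
Step 9: wait(T2) -> count=0 queue=[] holders={T2}
Step 10: wait(T1) -> count=0 queue=[T1] holders={T2}
Final holders: T2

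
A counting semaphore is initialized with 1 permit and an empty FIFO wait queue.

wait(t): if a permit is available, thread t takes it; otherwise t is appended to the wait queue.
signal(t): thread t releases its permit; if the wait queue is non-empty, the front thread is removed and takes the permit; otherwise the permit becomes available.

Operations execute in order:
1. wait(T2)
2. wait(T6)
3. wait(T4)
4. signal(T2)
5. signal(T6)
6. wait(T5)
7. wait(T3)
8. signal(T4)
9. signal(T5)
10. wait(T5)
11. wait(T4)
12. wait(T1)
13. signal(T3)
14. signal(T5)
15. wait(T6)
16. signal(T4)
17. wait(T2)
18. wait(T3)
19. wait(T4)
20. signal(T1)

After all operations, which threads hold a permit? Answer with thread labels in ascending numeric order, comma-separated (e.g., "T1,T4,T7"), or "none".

Answer: T6

Derivation:
Step 1: wait(T2) -> count=0 queue=[] holders={T2}
Step 2: wait(T6) -> count=0 queue=[T6] holders={T2}
Step 3: wait(T4) -> count=0 queue=[T6,T4] holders={T2}
Step 4: signal(T2) -> count=0 queue=[T4] holders={T6}
Step 5: signal(T6) -> count=0 queue=[] holders={T4}
Step 6: wait(T5) -> count=0 queue=[T5] holders={T4}
Step 7: wait(T3) -> count=0 queue=[T5,T3] holders={T4}
Step 8: signal(T4) -> count=0 queue=[T3] holders={T5}
Step 9: signal(T5) -> count=0 queue=[] holders={T3}
Step 10: wait(T5) -> count=0 queue=[T5] holders={T3}
Step 11: wait(T4) -> count=0 queue=[T5,T4] holders={T3}
Step 12: wait(T1) -> count=0 queue=[T5,T4,T1] holders={T3}
Step 13: signal(T3) -> count=0 queue=[T4,T1] holders={T5}
Step 14: signal(T5) -> count=0 queue=[T1] holders={T4}
Step 15: wait(T6) -> count=0 queue=[T1,T6] holders={T4}
Step 16: signal(T4) -> count=0 queue=[T6] holders={T1}
Step 17: wait(T2) -> count=0 queue=[T6,T2] holders={T1}
Step 18: wait(T3) -> count=0 queue=[T6,T2,T3] holders={T1}
Step 19: wait(T4) -> count=0 queue=[T6,T2,T3,T4] holders={T1}
Step 20: signal(T1) -> count=0 queue=[T2,T3,T4] holders={T6}
Final holders: T6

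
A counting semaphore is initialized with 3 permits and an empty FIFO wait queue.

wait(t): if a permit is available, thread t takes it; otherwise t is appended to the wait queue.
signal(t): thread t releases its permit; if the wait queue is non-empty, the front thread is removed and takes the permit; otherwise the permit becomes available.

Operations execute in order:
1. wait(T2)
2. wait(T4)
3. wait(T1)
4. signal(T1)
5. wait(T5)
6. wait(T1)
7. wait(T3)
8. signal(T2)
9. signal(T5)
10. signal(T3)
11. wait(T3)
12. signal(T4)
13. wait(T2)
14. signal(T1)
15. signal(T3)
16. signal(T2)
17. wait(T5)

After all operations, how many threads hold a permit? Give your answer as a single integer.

Step 1: wait(T2) -> count=2 queue=[] holders={T2}
Step 2: wait(T4) -> count=1 queue=[] holders={T2,T4}
Step 3: wait(T1) -> count=0 queue=[] holders={T1,T2,T4}
Step 4: signal(T1) -> count=1 queue=[] holders={T2,T4}
Step 5: wait(T5) -> count=0 queue=[] holders={T2,T4,T5}
Step 6: wait(T1) -> count=0 queue=[T1] holders={T2,T4,T5}
Step 7: wait(T3) -> count=0 queue=[T1,T3] holders={T2,T4,T5}
Step 8: signal(T2) -> count=0 queue=[T3] holders={T1,T4,T5}
Step 9: signal(T5) -> count=0 queue=[] holders={T1,T3,T4}
Step 10: signal(T3) -> count=1 queue=[] holders={T1,T4}
Step 11: wait(T3) -> count=0 queue=[] holders={T1,T3,T4}
Step 12: signal(T4) -> count=1 queue=[] holders={T1,T3}
Step 13: wait(T2) -> count=0 queue=[] holders={T1,T2,T3}
Step 14: signal(T1) -> count=1 queue=[] holders={T2,T3}
Step 15: signal(T3) -> count=2 queue=[] holders={T2}
Step 16: signal(T2) -> count=3 queue=[] holders={none}
Step 17: wait(T5) -> count=2 queue=[] holders={T5}
Final holders: {T5} -> 1 thread(s)

Answer: 1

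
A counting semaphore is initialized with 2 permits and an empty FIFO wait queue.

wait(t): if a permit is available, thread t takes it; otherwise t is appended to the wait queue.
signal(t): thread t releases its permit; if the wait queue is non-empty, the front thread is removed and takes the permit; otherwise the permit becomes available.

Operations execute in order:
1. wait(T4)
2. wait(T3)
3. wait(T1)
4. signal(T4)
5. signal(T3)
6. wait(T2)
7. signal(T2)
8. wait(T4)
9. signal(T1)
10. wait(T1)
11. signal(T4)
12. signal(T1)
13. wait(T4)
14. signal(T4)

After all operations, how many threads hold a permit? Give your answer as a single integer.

Answer: 0

Derivation:
Step 1: wait(T4) -> count=1 queue=[] holders={T4}
Step 2: wait(T3) -> count=0 queue=[] holders={T3,T4}
Step 3: wait(T1) -> count=0 queue=[T1] holders={T3,T4}
Step 4: signal(T4) -> count=0 queue=[] holders={T1,T3}
Step 5: signal(T3) -> count=1 queue=[] holders={T1}
Step 6: wait(T2) -> count=0 queue=[] holders={T1,T2}
Step 7: signal(T2) -> count=1 queue=[] holders={T1}
Step 8: wait(T4) -> count=0 queue=[] holders={T1,T4}
Step 9: signal(T1) -> count=1 queue=[] holders={T4}
Step 10: wait(T1) -> count=0 queue=[] holders={T1,T4}
Step 11: signal(T4) -> count=1 queue=[] holders={T1}
Step 12: signal(T1) -> count=2 queue=[] holders={none}
Step 13: wait(T4) -> count=1 queue=[] holders={T4}
Step 14: signal(T4) -> count=2 queue=[] holders={none}
Final holders: {none} -> 0 thread(s)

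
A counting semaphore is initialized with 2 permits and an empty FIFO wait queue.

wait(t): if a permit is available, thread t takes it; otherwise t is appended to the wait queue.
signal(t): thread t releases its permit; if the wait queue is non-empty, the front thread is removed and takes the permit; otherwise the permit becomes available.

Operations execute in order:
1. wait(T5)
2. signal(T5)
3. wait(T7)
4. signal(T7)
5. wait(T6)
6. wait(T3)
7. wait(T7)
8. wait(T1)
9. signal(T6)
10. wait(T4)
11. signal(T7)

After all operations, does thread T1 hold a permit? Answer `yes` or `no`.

Answer: yes

Derivation:
Step 1: wait(T5) -> count=1 queue=[] holders={T5}
Step 2: signal(T5) -> count=2 queue=[] holders={none}
Step 3: wait(T7) -> count=1 queue=[] holders={T7}
Step 4: signal(T7) -> count=2 queue=[] holders={none}
Step 5: wait(T6) -> count=1 queue=[] holders={T6}
Step 6: wait(T3) -> count=0 queue=[] holders={T3,T6}
Step 7: wait(T7) -> count=0 queue=[T7] holders={T3,T6}
Step 8: wait(T1) -> count=0 queue=[T7,T1] holders={T3,T6}
Step 9: signal(T6) -> count=0 queue=[T1] holders={T3,T7}
Step 10: wait(T4) -> count=0 queue=[T1,T4] holders={T3,T7}
Step 11: signal(T7) -> count=0 queue=[T4] holders={T1,T3}
Final holders: {T1,T3} -> T1 in holders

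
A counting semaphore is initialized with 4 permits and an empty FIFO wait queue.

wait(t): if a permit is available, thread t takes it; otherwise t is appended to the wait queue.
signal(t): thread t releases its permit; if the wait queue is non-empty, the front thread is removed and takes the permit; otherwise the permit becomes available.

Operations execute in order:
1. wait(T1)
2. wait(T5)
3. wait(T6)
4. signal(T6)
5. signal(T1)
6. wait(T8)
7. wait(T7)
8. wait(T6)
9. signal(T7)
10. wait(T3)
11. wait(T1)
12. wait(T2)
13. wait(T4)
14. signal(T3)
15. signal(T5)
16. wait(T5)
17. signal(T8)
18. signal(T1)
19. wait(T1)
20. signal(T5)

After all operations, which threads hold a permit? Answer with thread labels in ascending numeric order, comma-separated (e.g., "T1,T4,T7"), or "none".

Step 1: wait(T1) -> count=3 queue=[] holders={T1}
Step 2: wait(T5) -> count=2 queue=[] holders={T1,T5}
Step 3: wait(T6) -> count=1 queue=[] holders={T1,T5,T6}
Step 4: signal(T6) -> count=2 queue=[] holders={T1,T5}
Step 5: signal(T1) -> count=3 queue=[] holders={T5}
Step 6: wait(T8) -> count=2 queue=[] holders={T5,T8}
Step 7: wait(T7) -> count=1 queue=[] holders={T5,T7,T8}
Step 8: wait(T6) -> count=0 queue=[] holders={T5,T6,T7,T8}
Step 9: signal(T7) -> count=1 queue=[] holders={T5,T6,T8}
Step 10: wait(T3) -> count=0 queue=[] holders={T3,T5,T6,T8}
Step 11: wait(T1) -> count=0 queue=[T1] holders={T3,T5,T6,T8}
Step 12: wait(T2) -> count=0 queue=[T1,T2] holders={T3,T5,T6,T8}
Step 13: wait(T4) -> count=0 queue=[T1,T2,T4] holders={T3,T5,T6,T8}
Step 14: signal(T3) -> count=0 queue=[T2,T4] holders={T1,T5,T6,T8}
Step 15: signal(T5) -> count=0 queue=[T4] holders={T1,T2,T6,T8}
Step 16: wait(T5) -> count=0 queue=[T4,T5] holders={T1,T2,T6,T8}
Step 17: signal(T8) -> count=0 queue=[T5] holders={T1,T2,T4,T6}
Step 18: signal(T1) -> count=0 queue=[] holders={T2,T4,T5,T6}
Step 19: wait(T1) -> count=0 queue=[T1] holders={T2,T4,T5,T6}
Step 20: signal(T5) -> count=0 queue=[] holders={T1,T2,T4,T6}
Final holders: T1,T2,T4,T6

Answer: T1,T2,T4,T6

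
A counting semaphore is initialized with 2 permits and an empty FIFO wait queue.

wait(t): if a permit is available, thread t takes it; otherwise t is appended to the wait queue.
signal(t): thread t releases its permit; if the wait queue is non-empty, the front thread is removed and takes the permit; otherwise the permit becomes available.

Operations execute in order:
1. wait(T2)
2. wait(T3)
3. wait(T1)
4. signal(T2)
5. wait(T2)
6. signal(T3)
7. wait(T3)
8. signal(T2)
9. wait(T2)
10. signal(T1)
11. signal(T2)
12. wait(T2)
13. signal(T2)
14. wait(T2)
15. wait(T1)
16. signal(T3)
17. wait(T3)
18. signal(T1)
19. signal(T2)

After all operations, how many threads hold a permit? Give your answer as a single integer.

Answer: 1

Derivation:
Step 1: wait(T2) -> count=1 queue=[] holders={T2}
Step 2: wait(T3) -> count=0 queue=[] holders={T2,T3}
Step 3: wait(T1) -> count=0 queue=[T1] holders={T2,T3}
Step 4: signal(T2) -> count=0 queue=[] holders={T1,T3}
Step 5: wait(T2) -> count=0 queue=[T2] holders={T1,T3}
Step 6: signal(T3) -> count=0 queue=[] holders={T1,T2}
Step 7: wait(T3) -> count=0 queue=[T3] holders={T1,T2}
Step 8: signal(T2) -> count=0 queue=[] holders={T1,T3}
Step 9: wait(T2) -> count=0 queue=[T2] holders={T1,T3}
Step 10: signal(T1) -> count=0 queue=[] holders={T2,T3}
Step 11: signal(T2) -> count=1 queue=[] holders={T3}
Step 12: wait(T2) -> count=0 queue=[] holders={T2,T3}
Step 13: signal(T2) -> count=1 queue=[] holders={T3}
Step 14: wait(T2) -> count=0 queue=[] holders={T2,T3}
Step 15: wait(T1) -> count=0 queue=[T1] holders={T2,T3}
Step 16: signal(T3) -> count=0 queue=[] holders={T1,T2}
Step 17: wait(T3) -> count=0 queue=[T3] holders={T1,T2}
Step 18: signal(T1) -> count=0 queue=[] holders={T2,T3}
Step 19: signal(T2) -> count=1 queue=[] holders={T3}
Final holders: {T3} -> 1 thread(s)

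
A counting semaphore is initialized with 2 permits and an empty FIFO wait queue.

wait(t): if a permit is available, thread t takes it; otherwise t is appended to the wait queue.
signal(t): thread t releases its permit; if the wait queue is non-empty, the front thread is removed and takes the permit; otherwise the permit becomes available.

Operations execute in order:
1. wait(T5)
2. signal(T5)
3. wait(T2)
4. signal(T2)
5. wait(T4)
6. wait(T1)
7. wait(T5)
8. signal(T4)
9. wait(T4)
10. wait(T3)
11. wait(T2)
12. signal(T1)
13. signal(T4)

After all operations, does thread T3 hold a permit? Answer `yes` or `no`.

Answer: yes

Derivation:
Step 1: wait(T5) -> count=1 queue=[] holders={T5}
Step 2: signal(T5) -> count=2 queue=[] holders={none}
Step 3: wait(T2) -> count=1 queue=[] holders={T2}
Step 4: signal(T2) -> count=2 queue=[] holders={none}
Step 5: wait(T4) -> count=1 queue=[] holders={T4}
Step 6: wait(T1) -> count=0 queue=[] holders={T1,T4}
Step 7: wait(T5) -> count=0 queue=[T5] holders={T1,T4}
Step 8: signal(T4) -> count=0 queue=[] holders={T1,T5}
Step 9: wait(T4) -> count=0 queue=[T4] holders={T1,T5}
Step 10: wait(T3) -> count=0 queue=[T4,T3] holders={T1,T5}
Step 11: wait(T2) -> count=0 queue=[T4,T3,T2] holders={T1,T5}
Step 12: signal(T1) -> count=0 queue=[T3,T2] holders={T4,T5}
Step 13: signal(T4) -> count=0 queue=[T2] holders={T3,T5}
Final holders: {T3,T5} -> T3 in holders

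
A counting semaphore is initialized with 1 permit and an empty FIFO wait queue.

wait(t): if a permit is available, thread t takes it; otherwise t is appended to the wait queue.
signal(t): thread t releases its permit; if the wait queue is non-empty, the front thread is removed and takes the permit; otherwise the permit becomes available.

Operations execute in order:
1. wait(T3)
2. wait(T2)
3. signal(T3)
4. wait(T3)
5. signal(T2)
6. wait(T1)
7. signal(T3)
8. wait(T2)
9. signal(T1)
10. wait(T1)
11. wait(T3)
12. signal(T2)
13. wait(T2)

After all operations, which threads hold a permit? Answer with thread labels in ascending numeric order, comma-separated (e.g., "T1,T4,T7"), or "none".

Answer: T1

Derivation:
Step 1: wait(T3) -> count=0 queue=[] holders={T3}
Step 2: wait(T2) -> count=0 queue=[T2] holders={T3}
Step 3: signal(T3) -> count=0 queue=[] holders={T2}
Step 4: wait(T3) -> count=0 queue=[T3] holders={T2}
Step 5: signal(T2) -> count=0 queue=[] holders={T3}
Step 6: wait(T1) -> count=0 queue=[T1] holders={T3}
Step 7: signal(T3) -> count=0 queue=[] holders={T1}
Step 8: wait(T2) -> count=0 queue=[T2] holders={T1}
Step 9: signal(T1) -> count=0 queue=[] holders={T2}
Step 10: wait(T1) -> count=0 queue=[T1] holders={T2}
Step 11: wait(T3) -> count=0 queue=[T1,T3] holders={T2}
Step 12: signal(T2) -> count=0 queue=[T3] holders={T1}
Step 13: wait(T2) -> count=0 queue=[T3,T2] holders={T1}
Final holders: T1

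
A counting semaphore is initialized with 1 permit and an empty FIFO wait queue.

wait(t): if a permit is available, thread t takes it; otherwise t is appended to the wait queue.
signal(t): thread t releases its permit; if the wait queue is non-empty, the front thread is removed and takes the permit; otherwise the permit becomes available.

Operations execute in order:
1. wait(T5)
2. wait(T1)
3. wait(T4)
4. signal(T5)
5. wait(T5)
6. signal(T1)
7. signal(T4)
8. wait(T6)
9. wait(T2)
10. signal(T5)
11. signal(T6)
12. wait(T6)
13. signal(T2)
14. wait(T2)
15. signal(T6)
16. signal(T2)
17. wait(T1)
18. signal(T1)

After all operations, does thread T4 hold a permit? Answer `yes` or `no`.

Answer: no

Derivation:
Step 1: wait(T5) -> count=0 queue=[] holders={T5}
Step 2: wait(T1) -> count=0 queue=[T1] holders={T5}
Step 3: wait(T4) -> count=0 queue=[T1,T4] holders={T5}
Step 4: signal(T5) -> count=0 queue=[T4] holders={T1}
Step 5: wait(T5) -> count=0 queue=[T4,T5] holders={T1}
Step 6: signal(T1) -> count=0 queue=[T5] holders={T4}
Step 7: signal(T4) -> count=0 queue=[] holders={T5}
Step 8: wait(T6) -> count=0 queue=[T6] holders={T5}
Step 9: wait(T2) -> count=0 queue=[T6,T2] holders={T5}
Step 10: signal(T5) -> count=0 queue=[T2] holders={T6}
Step 11: signal(T6) -> count=0 queue=[] holders={T2}
Step 12: wait(T6) -> count=0 queue=[T6] holders={T2}
Step 13: signal(T2) -> count=0 queue=[] holders={T6}
Step 14: wait(T2) -> count=0 queue=[T2] holders={T6}
Step 15: signal(T6) -> count=0 queue=[] holders={T2}
Step 16: signal(T2) -> count=1 queue=[] holders={none}
Step 17: wait(T1) -> count=0 queue=[] holders={T1}
Step 18: signal(T1) -> count=1 queue=[] holders={none}
Final holders: {none} -> T4 not in holders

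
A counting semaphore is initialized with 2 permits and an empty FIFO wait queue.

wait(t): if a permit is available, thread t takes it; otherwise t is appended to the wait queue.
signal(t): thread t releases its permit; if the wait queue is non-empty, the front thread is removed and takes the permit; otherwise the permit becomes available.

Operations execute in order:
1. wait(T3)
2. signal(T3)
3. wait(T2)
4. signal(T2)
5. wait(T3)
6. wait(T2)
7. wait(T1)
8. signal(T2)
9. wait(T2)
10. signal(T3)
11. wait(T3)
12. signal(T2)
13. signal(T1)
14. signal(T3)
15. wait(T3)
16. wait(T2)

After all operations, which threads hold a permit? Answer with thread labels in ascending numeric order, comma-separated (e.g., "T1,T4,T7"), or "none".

Answer: T2,T3

Derivation:
Step 1: wait(T3) -> count=1 queue=[] holders={T3}
Step 2: signal(T3) -> count=2 queue=[] holders={none}
Step 3: wait(T2) -> count=1 queue=[] holders={T2}
Step 4: signal(T2) -> count=2 queue=[] holders={none}
Step 5: wait(T3) -> count=1 queue=[] holders={T3}
Step 6: wait(T2) -> count=0 queue=[] holders={T2,T3}
Step 7: wait(T1) -> count=0 queue=[T1] holders={T2,T3}
Step 8: signal(T2) -> count=0 queue=[] holders={T1,T3}
Step 9: wait(T2) -> count=0 queue=[T2] holders={T1,T3}
Step 10: signal(T3) -> count=0 queue=[] holders={T1,T2}
Step 11: wait(T3) -> count=0 queue=[T3] holders={T1,T2}
Step 12: signal(T2) -> count=0 queue=[] holders={T1,T3}
Step 13: signal(T1) -> count=1 queue=[] holders={T3}
Step 14: signal(T3) -> count=2 queue=[] holders={none}
Step 15: wait(T3) -> count=1 queue=[] holders={T3}
Step 16: wait(T2) -> count=0 queue=[] holders={T2,T3}
Final holders: T2,T3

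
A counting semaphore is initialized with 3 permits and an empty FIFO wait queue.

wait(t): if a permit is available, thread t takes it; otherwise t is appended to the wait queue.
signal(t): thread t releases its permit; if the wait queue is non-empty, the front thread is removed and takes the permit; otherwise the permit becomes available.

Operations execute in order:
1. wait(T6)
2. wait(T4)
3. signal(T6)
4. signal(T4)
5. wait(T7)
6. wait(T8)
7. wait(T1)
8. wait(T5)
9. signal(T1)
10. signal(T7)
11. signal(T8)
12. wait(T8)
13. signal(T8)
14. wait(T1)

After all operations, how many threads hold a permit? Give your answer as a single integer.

Step 1: wait(T6) -> count=2 queue=[] holders={T6}
Step 2: wait(T4) -> count=1 queue=[] holders={T4,T6}
Step 3: signal(T6) -> count=2 queue=[] holders={T4}
Step 4: signal(T4) -> count=3 queue=[] holders={none}
Step 5: wait(T7) -> count=2 queue=[] holders={T7}
Step 6: wait(T8) -> count=1 queue=[] holders={T7,T8}
Step 7: wait(T1) -> count=0 queue=[] holders={T1,T7,T8}
Step 8: wait(T5) -> count=0 queue=[T5] holders={T1,T7,T8}
Step 9: signal(T1) -> count=0 queue=[] holders={T5,T7,T8}
Step 10: signal(T7) -> count=1 queue=[] holders={T5,T8}
Step 11: signal(T8) -> count=2 queue=[] holders={T5}
Step 12: wait(T8) -> count=1 queue=[] holders={T5,T8}
Step 13: signal(T8) -> count=2 queue=[] holders={T5}
Step 14: wait(T1) -> count=1 queue=[] holders={T1,T5}
Final holders: {T1,T5} -> 2 thread(s)

Answer: 2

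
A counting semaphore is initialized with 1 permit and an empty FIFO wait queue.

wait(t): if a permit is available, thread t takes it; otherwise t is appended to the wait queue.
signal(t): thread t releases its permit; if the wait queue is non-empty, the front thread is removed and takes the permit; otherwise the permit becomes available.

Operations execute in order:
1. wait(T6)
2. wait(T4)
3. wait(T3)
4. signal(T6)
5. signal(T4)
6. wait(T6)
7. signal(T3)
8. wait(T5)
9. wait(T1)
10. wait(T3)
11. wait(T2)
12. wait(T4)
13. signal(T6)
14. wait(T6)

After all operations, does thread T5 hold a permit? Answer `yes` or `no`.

Answer: yes

Derivation:
Step 1: wait(T6) -> count=0 queue=[] holders={T6}
Step 2: wait(T4) -> count=0 queue=[T4] holders={T6}
Step 3: wait(T3) -> count=0 queue=[T4,T3] holders={T6}
Step 4: signal(T6) -> count=0 queue=[T3] holders={T4}
Step 5: signal(T4) -> count=0 queue=[] holders={T3}
Step 6: wait(T6) -> count=0 queue=[T6] holders={T3}
Step 7: signal(T3) -> count=0 queue=[] holders={T6}
Step 8: wait(T5) -> count=0 queue=[T5] holders={T6}
Step 9: wait(T1) -> count=0 queue=[T5,T1] holders={T6}
Step 10: wait(T3) -> count=0 queue=[T5,T1,T3] holders={T6}
Step 11: wait(T2) -> count=0 queue=[T5,T1,T3,T2] holders={T6}
Step 12: wait(T4) -> count=0 queue=[T5,T1,T3,T2,T4] holders={T6}
Step 13: signal(T6) -> count=0 queue=[T1,T3,T2,T4] holders={T5}
Step 14: wait(T6) -> count=0 queue=[T1,T3,T2,T4,T6] holders={T5}
Final holders: {T5} -> T5 in holders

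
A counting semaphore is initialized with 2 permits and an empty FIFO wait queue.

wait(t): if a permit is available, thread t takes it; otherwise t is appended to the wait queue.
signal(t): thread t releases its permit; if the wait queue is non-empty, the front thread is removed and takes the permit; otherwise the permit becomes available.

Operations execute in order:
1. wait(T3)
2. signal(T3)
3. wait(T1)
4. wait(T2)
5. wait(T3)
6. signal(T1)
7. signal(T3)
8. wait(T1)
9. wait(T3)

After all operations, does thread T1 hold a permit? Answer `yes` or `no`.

Answer: yes

Derivation:
Step 1: wait(T3) -> count=1 queue=[] holders={T3}
Step 2: signal(T3) -> count=2 queue=[] holders={none}
Step 3: wait(T1) -> count=1 queue=[] holders={T1}
Step 4: wait(T2) -> count=0 queue=[] holders={T1,T2}
Step 5: wait(T3) -> count=0 queue=[T3] holders={T1,T2}
Step 6: signal(T1) -> count=0 queue=[] holders={T2,T3}
Step 7: signal(T3) -> count=1 queue=[] holders={T2}
Step 8: wait(T1) -> count=0 queue=[] holders={T1,T2}
Step 9: wait(T3) -> count=0 queue=[T3] holders={T1,T2}
Final holders: {T1,T2} -> T1 in holders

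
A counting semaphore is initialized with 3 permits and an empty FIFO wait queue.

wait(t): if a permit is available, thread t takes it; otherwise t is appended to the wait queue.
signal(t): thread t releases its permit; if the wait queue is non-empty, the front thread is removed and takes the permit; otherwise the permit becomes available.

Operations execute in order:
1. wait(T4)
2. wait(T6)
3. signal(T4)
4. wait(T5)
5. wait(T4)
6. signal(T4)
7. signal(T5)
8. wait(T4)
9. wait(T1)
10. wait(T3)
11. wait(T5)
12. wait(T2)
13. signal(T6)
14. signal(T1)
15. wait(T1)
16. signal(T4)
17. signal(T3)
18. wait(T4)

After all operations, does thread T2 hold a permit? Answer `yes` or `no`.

Answer: yes

Derivation:
Step 1: wait(T4) -> count=2 queue=[] holders={T4}
Step 2: wait(T6) -> count=1 queue=[] holders={T4,T6}
Step 3: signal(T4) -> count=2 queue=[] holders={T6}
Step 4: wait(T5) -> count=1 queue=[] holders={T5,T6}
Step 5: wait(T4) -> count=0 queue=[] holders={T4,T5,T6}
Step 6: signal(T4) -> count=1 queue=[] holders={T5,T6}
Step 7: signal(T5) -> count=2 queue=[] holders={T6}
Step 8: wait(T4) -> count=1 queue=[] holders={T4,T6}
Step 9: wait(T1) -> count=0 queue=[] holders={T1,T4,T6}
Step 10: wait(T3) -> count=0 queue=[T3] holders={T1,T4,T6}
Step 11: wait(T5) -> count=0 queue=[T3,T5] holders={T1,T4,T6}
Step 12: wait(T2) -> count=0 queue=[T3,T5,T2] holders={T1,T4,T6}
Step 13: signal(T6) -> count=0 queue=[T5,T2] holders={T1,T3,T4}
Step 14: signal(T1) -> count=0 queue=[T2] holders={T3,T4,T5}
Step 15: wait(T1) -> count=0 queue=[T2,T1] holders={T3,T4,T5}
Step 16: signal(T4) -> count=0 queue=[T1] holders={T2,T3,T5}
Step 17: signal(T3) -> count=0 queue=[] holders={T1,T2,T5}
Step 18: wait(T4) -> count=0 queue=[T4] holders={T1,T2,T5}
Final holders: {T1,T2,T5} -> T2 in holders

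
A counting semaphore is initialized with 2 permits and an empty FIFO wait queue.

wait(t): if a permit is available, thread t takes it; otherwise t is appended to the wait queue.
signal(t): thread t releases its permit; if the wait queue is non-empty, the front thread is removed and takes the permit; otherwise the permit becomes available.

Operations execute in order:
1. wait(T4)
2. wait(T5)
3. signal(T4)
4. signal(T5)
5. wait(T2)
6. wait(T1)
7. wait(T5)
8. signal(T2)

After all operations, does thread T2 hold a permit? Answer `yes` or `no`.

Step 1: wait(T4) -> count=1 queue=[] holders={T4}
Step 2: wait(T5) -> count=0 queue=[] holders={T4,T5}
Step 3: signal(T4) -> count=1 queue=[] holders={T5}
Step 4: signal(T5) -> count=2 queue=[] holders={none}
Step 5: wait(T2) -> count=1 queue=[] holders={T2}
Step 6: wait(T1) -> count=0 queue=[] holders={T1,T2}
Step 7: wait(T5) -> count=0 queue=[T5] holders={T1,T2}
Step 8: signal(T2) -> count=0 queue=[] holders={T1,T5}
Final holders: {T1,T5} -> T2 not in holders

Answer: no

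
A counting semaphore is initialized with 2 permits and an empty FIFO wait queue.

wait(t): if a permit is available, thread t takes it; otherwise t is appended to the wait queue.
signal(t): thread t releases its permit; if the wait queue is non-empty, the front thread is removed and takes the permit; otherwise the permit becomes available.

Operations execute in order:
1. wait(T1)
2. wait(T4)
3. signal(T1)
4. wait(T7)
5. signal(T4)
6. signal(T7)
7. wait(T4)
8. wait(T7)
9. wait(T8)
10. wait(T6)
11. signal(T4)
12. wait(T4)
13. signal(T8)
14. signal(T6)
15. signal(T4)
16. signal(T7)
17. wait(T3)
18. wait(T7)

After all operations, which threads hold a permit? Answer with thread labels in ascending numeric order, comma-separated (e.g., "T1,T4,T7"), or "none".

Answer: T3,T7

Derivation:
Step 1: wait(T1) -> count=1 queue=[] holders={T1}
Step 2: wait(T4) -> count=0 queue=[] holders={T1,T4}
Step 3: signal(T1) -> count=1 queue=[] holders={T4}
Step 4: wait(T7) -> count=0 queue=[] holders={T4,T7}
Step 5: signal(T4) -> count=1 queue=[] holders={T7}
Step 6: signal(T7) -> count=2 queue=[] holders={none}
Step 7: wait(T4) -> count=1 queue=[] holders={T4}
Step 8: wait(T7) -> count=0 queue=[] holders={T4,T7}
Step 9: wait(T8) -> count=0 queue=[T8] holders={T4,T7}
Step 10: wait(T6) -> count=0 queue=[T8,T6] holders={T4,T7}
Step 11: signal(T4) -> count=0 queue=[T6] holders={T7,T8}
Step 12: wait(T4) -> count=0 queue=[T6,T4] holders={T7,T8}
Step 13: signal(T8) -> count=0 queue=[T4] holders={T6,T7}
Step 14: signal(T6) -> count=0 queue=[] holders={T4,T7}
Step 15: signal(T4) -> count=1 queue=[] holders={T7}
Step 16: signal(T7) -> count=2 queue=[] holders={none}
Step 17: wait(T3) -> count=1 queue=[] holders={T3}
Step 18: wait(T7) -> count=0 queue=[] holders={T3,T7}
Final holders: T3,T7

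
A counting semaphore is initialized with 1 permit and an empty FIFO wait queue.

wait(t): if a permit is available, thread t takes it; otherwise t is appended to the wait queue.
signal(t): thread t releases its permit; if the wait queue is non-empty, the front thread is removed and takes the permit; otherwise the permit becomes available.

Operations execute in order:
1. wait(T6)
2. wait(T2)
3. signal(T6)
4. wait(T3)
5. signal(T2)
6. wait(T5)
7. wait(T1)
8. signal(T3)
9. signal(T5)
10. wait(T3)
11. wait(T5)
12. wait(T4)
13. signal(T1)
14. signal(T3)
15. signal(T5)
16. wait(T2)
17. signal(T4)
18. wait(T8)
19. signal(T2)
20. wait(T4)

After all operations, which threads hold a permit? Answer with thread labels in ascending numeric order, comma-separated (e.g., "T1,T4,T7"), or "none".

Step 1: wait(T6) -> count=0 queue=[] holders={T6}
Step 2: wait(T2) -> count=0 queue=[T2] holders={T6}
Step 3: signal(T6) -> count=0 queue=[] holders={T2}
Step 4: wait(T3) -> count=0 queue=[T3] holders={T2}
Step 5: signal(T2) -> count=0 queue=[] holders={T3}
Step 6: wait(T5) -> count=0 queue=[T5] holders={T3}
Step 7: wait(T1) -> count=0 queue=[T5,T1] holders={T3}
Step 8: signal(T3) -> count=0 queue=[T1] holders={T5}
Step 9: signal(T5) -> count=0 queue=[] holders={T1}
Step 10: wait(T3) -> count=0 queue=[T3] holders={T1}
Step 11: wait(T5) -> count=0 queue=[T3,T5] holders={T1}
Step 12: wait(T4) -> count=0 queue=[T3,T5,T4] holders={T1}
Step 13: signal(T1) -> count=0 queue=[T5,T4] holders={T3}
Step 14: signal(T3) -> count=0 queue=[T4] holders={T5}
Step 15: signal(T5) -> count=0 queue=[] holders={T4}
Step 16: wait(T2) -> count=0 queue=[T2] holders={T4}
Step 17: signal(T4) -> count=0 queue=[] holders={T2}
Step 18: wait(T8) -> count=0 queue=[T8] holders={T2}
Step 19: signal(T2) -> count=0 queue=[] holders={T8}
Step 20: wait(T4) -> count=0 queue=[T4] holders={T8}
Final holders: T8

Answer: T8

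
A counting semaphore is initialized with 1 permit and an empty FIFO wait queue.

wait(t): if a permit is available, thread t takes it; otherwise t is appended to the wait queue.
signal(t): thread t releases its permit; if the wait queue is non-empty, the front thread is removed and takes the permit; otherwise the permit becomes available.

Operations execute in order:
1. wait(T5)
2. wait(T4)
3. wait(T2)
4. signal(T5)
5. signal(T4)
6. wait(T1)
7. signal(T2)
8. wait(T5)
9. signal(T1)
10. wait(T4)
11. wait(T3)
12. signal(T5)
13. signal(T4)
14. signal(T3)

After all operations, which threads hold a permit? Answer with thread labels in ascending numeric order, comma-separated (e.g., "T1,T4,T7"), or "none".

Answer: none

Derivation:
Step 1: wait(T5) -> count=0 queue=[] holders={T5}
Step 2: wait(T4) -> count=0 queue=[T4] holders={T5}
Step 3: wait(T2) -> count=0 queue=[T4,T2] holders={T5}
Step 4: signal(T5) -> count=0 queue=[T2] holders={T4}
Step 5: signal(T4) -> count=0 queue=[] holders={T2}
Step 6: wait(T1) -> count=0 queue=[T1] holders={T2}
Step 7: signal(T2) -> count=0 queue=[] holders={T1}
Step 8: wait(T5) -> count=0 queue=[T5] holders={T1}
Step 9: signal(T1) -> count=0 queue=[] holders={T5}
Step 10: wait(T4) -> count=0 queue=[T4] holders={T5}
Step 11: wait(T3) -> count=0 queue=[T4,T3] holders={T5}
Step 12: signal(T5) -> count=0 queue=[T3] holders={T4}
Step 13: signal(T4) -> count=0 queue=[] holders={T3}
Step 14: signal(T3) -> count=1 queue=[] holders={none}
Final holders: none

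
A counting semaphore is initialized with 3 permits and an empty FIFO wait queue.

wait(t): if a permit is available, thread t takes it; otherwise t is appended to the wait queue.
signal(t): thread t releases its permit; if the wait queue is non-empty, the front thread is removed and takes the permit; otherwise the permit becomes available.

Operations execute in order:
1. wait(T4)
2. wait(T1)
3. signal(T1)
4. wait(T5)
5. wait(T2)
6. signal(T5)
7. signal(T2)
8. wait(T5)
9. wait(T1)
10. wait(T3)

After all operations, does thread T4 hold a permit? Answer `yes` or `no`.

Step 1: wait(T4) -> count=2 queue=[] holders={T4}
Step 2: wait(T1) -> count=1 queue=[] holders={T1,T4}
Step 3: signal(T1) -> count=2 queue=[] holders={T4}
Step 4: wait(T5) -> count=1 queue=[] holders={T4,T5}
Step 5: wait(T2) -> count=0 queue=[] holders={T2,T4,T5}
Step 6: signal(T5) -> count=1 queue=[] holders={T2,T4}
Step 7: signal(T2) -> count=2 queue=[] holders={T4}
Step 8: wait(T5) -> count=1 queue=[] holders={T4,T5}
Step 9: wait(T1) -> count=0 queue=[] holders={T1,T4,T5}
Step 10: wait(T3) -> count=0 queue=[T3] holders={T1,T4,T5}
Final holders: {T1,T4,T5} -> T4 in holders

Answer: yes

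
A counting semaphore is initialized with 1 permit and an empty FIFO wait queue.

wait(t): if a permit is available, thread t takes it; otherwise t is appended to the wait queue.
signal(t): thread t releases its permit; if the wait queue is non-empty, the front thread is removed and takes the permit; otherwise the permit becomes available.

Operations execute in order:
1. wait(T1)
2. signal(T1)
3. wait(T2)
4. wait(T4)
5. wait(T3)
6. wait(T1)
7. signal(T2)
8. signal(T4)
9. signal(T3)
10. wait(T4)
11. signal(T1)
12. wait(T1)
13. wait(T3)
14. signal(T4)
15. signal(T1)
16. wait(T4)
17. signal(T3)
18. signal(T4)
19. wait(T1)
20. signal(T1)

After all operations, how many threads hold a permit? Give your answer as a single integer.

Answer: 0

Derivation:
Step 1: wait(T1) -> count=0 queue=[] holders={T1}
Step 2: signal(T1) -> count=1 queue=[] holders={none}
Step 3: wait(T2) -> count=0 queue=[] holders={T2}
Step 4: wait(T4) -> count=0 queue=[T4] holders={T2}
Step 5: wait(T3) -> count=0 queue=[T4,T3] holders={T2}
Step 6: wait(T1) -> count=0 queue=[T4,T3,T1] holders={T2}
Step 7: signal(T2) -> count=0 queue=[T3,T1] holders={T4}
Step 8: signal(T4) -> count=0 queue=[T1] holders={T3}
Step 9: signal(T3) -> count=0 queue=[] holders={T1}
Step 10: wait(T4) -> count=0 queue=[T4] holders={T1}
Step 11: signal(T1) -> count=0 queue=[] holders={T4}
Step 12: wait(T1) -> count=0 queue=[T1] holders={T4}
Step 13: wait(T3) -> count=0 queue=[T1,T3] holders={T4}
Step 14: signal(T4) -> count=0 queue=[T3] holders={T1}
Step 15: signal(T1) -> count=0 queue=[] holders={T3}
Step 16: wait(T4) -> count=0 queue=[T4] holders={T3}
Step 17: signal(T3) -> count=0 queue=[] holders={T4}
Step 18: signal(T4) -> count=1 queue=[] holders={none}
Step 19: wait(T1) -> count=0 queue=[] holders={T1}
Step 20: signal(T1) -> count=1 queue=[] holders={none}
Final holders: {none} -> 0 thread(s)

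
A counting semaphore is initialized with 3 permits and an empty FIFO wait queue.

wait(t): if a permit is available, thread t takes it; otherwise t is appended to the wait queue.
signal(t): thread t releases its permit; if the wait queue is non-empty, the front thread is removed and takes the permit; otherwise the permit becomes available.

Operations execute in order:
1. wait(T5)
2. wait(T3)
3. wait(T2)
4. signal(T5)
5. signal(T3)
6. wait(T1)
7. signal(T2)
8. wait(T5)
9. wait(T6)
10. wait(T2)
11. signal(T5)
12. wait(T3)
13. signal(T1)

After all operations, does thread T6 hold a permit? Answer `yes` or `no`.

Step 1: wait(T5) -> count=2 queue=[] holders={T5}
Step 2: wait(T3) -> count=1 queue=[] holders={T3,T5}
Step 3: wait(T2) -> count=0 queue=[] holders={T2,T3,T5}
Step 4: signal(T5) -> count=1 queue=[] holders={T2,T3}
Step 5: signal(T3) -> count=2 queue=[] holders={T2}
Step 6: wait(T1) -> count=1 queue=[] holders={T1,T2}
Step 7: signal(T2) -> count=2 queue=[] holders={T1}
Step 8: wait(T5) -> count=1 queue=[] holders={T1,T5}
Step 9: wait(T6) -> count=0 queue=[] holders={T1,T5,T6}
Step 10: wait(T2) -> count=0 queue=[T2] holders={T1,T5,T6}
Step 11: signal(T5) -> count=0 queue=[] holders={T1,T2,T6}
Step 12: wait(T3) -> count=0 queue=[T3] holders={T1,T2,T6}
Step 13: signal(T1) -> count=0 queue=[] holders={T2,T3,T6}
Final holders: {T2,T3,T6} -> T6 in holders

Answer: yes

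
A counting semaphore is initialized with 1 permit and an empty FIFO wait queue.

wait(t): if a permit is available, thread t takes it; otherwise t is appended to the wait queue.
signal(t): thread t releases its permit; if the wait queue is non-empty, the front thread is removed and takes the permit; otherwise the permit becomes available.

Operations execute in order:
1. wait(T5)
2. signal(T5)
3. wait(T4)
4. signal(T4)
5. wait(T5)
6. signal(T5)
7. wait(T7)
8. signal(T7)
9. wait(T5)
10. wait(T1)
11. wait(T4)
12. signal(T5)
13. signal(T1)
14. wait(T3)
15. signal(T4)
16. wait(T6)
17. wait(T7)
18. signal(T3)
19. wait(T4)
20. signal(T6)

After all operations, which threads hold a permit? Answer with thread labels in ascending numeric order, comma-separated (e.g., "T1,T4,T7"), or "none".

Step 1: wait(T5) -> count=0 queue=[] holders={T5}
Step 2: signal(T5) -> count=1 queue=[] holders={none}
Step 3: wait(T4) -> count=0 queue=[] holders={T4}
Step 4: signal(T4) -> count=1 queue=[] holders={none}
Step 5: wait(T5) -> count=0 queue=[] holders={T5}
Step 6: signal(T5) -> count=1 queue=[] holders={none}
Step 7: wait(T7) -> count=0 queue=[] holders={T7}
Step 8: signal(T7) -> count=1 queue=[] holders={none}
Step 9: wait(T5) -> count=0 queue=[] holders={T5}
Step 10: wait(T1) -> count=0 queue=[T1] holders={T5}
Step 11: wait(T4) -> count=0 queue=[T1,T4] holders={T5}
Step 12: signal(T5) -> count=0 queue=[T4] holders={T1}
Step 13: signal(T1) -> count=0 queue=[] holders={T4}
Step 14: wait(T3) -> count=0 queue=[T3] holders={T4}
Step 15: signal(T4) -> count=0 queue=[] holders={T3}
Step 16: wait(T6) -> count=0 queue=[T6] holders={T3}
Step 17: wait(T7) -> count=0 queue=[T6,T7] holders={T3}
Step 18: signal(T3) -> count=0 queue=[T7] holders={T6}
Step 19: wait(T4) -> count=0 queue=[T7,T4] holders={T6}
Step 20: signal(T6) -> count=0 queue=[T4] holders={T7}
Final holders: T7

Answer: T7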